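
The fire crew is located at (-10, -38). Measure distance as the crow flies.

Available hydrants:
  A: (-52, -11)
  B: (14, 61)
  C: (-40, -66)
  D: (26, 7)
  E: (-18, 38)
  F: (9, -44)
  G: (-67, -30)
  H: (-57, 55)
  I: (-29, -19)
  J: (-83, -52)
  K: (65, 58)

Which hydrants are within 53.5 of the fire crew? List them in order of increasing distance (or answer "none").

F, I, C, A

Distances from (-10, -38):
A: √((-42)² + (27)²) = √(1764.0000 + 729.0000) = 49.93
B: √((24)² + (99)²) = √(576.0000 + 9801.0000) = 101.87
C: √((-30)² + (-28)²) = √(900.0000 + 784.0000) = 41.04
D: √((36)² + (45)²) = √(1296.0000 + 2025.0000) = 57.63
E: √((-8)² + (76)²) = √(64.0000 + 5776.0000) = 76.42
F: √((19)² + (-6)²) = √(361.0000 + 36.0000) = 19.92
G: √((-57)² + (8)²) = √(3249.0000 + 64.0000) = 57.56
H: √((-47)² + (93)²) = √(2209.0000 + 8649.0000) = 104.20
I: √((-19)² + (19)²) = √(361.0000 + 361.0000) = 26.87
J: √((-73)² + (-14)²) = √(5329.0000 + 196.0000) = 74.33
K: √((75)² + (96)²) = √(5625.0000 + 9216.0000) = 121.82
Threshold 53.5: F (19.92), I (26.87), C (41.04), A (49.93) are within range.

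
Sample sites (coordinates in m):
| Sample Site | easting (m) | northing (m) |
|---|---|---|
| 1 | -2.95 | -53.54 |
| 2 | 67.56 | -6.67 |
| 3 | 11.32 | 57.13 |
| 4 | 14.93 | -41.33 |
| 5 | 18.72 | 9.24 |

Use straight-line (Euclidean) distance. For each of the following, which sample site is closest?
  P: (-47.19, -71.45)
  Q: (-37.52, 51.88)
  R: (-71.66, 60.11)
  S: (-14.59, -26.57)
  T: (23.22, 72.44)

P at (-47.19, -71.45):
  1: 47.73 m
  2: 131.77 m
  3: 141.27 m
  4: 69.04 m
  5: 104.19 m
  → nearest: 1 (47.73 m)
Q at (-37.52, 51.88):
  1: 110.94 m
  2: 120.29 m
  3: 49.12 m
  4: 106.95 m
  5: 70.58 m
  → nearest: 3 (49.12 m)
R at (-71.66, 60.11):
  1: 132.81 m
  2: 154.41 m
  3: 83.03 m
  4: 133.37 m
  5: 103.71 m
  → nearest: 3 (83.03 m)
S at (-14.59, -26.57):
  1: 29.37 m
  2: 84.53 m
  3: 87.62 m
  4: 33.00 m
  5: 48.91 m
  → nearest: 1 (29.37 m)
T at (23.22, 72.44):
  1: 128.67 m
  2: 90.69 m
  3: 19.39 m
  4: 114.07 m
  5: 63.36 m
  → nearest: 3 (19.39 m)

P→1; Q→3; R→3; S→1; T→3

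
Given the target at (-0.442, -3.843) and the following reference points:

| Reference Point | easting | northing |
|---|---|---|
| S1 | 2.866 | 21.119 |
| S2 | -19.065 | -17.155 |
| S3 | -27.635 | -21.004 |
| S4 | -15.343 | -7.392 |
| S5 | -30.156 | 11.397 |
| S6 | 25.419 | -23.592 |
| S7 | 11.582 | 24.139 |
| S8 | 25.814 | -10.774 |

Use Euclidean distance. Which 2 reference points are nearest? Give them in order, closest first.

S4, S2

Distances from (-0.442, -3.843):
S1: 25.180
S2: 22.892
S3: 32.155
S4: 15.318
S5: 33.394
S6: 32.539
S7: 30.456
S8: 27.155
Sorted: S4 (15.318) < S2 (22.892) < S1 (25.180) < S8 (27.155) < …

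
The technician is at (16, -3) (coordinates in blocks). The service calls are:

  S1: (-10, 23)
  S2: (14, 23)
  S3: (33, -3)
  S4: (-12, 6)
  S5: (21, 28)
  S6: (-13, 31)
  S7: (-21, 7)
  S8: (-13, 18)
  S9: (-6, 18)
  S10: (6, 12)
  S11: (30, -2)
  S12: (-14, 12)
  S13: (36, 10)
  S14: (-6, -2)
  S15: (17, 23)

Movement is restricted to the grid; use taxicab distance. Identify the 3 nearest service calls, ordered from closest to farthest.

Distances from (16, -3):
S1: |-26| + |26| = 26 + 26 = 52 blocks
S2: |-2| + |26| = 2 + 26 = 28 blocks
S3: |17| + |0| = 17 + 0 = 17 blocks
S4: |-28| + |9| = 28 + 9 = 37 blocks
S5: |5| + |31| = 5 + 31 = 36 blocks
S6: |-29| + |34| = 29 + 34 = 63 blocks
S7: |-37| + |10| = 37 + 10 = 47 blocks
S8: |-29| + |21| = 29 + 21 = 50 blocks
S9: |-22| + |21| = 22 + 21 = 43 blocks
S10: |-10| + |15| = 10 + 15 = 25 blocks
S11: |14| + |1| = 14 + 1 = 15 blocks
S12: |-30| + |15| = 30 + 15 = 45 blocks
S13: |20| + |13| = 20 + 13 = 33 blocks
S14: |-22| + |1| = 22 + 1 = 23 blocks
S15: |1| + |26| = 1 + 26 = 27 blocks
Sorted: S11 (15 blocks) < S3 (17 blocks) < S14 (23 blocks) < S10 (25 blocks) < S15 (27 blocks) < …

S11, S3, S14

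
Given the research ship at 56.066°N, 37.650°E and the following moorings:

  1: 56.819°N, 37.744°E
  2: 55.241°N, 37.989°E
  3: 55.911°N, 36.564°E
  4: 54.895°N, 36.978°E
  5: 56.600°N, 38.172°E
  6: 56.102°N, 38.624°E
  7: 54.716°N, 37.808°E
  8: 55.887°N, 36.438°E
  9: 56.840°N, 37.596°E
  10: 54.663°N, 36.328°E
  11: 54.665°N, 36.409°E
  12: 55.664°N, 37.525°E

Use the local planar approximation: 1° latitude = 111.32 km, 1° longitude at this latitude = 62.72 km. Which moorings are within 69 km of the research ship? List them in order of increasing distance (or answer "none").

Distances from 56.066°N, 37.650°E:
1: √((0.753·111.32)² + (0.094·62.72)²) = √(7026.45627 + 34.75904) = 84.031 km
2: √((-0.825·111.32)² + (0.339·62.72)²) = √(8434.40192 + 452.07605) = 94.268 km
3: √((-0.155·111.32)² + (-1.086·62.72)²) = √(297.72122 + 4639.50610) = 70.265 km
4: √((-1.171·111.32)² + (-0.672·62.72)²) = √(16992.61374 + 1776.44042) = 137.000 km
5: √((0.534·111.32)² + (0.522·62.72)²) = √(3533.69376 + 1071.89712) = 67.865 km
6: √((0.036·111.32)² + (0.974·62.72)²) = √(16.06022 + 3731.90013) = 61.221 km
7: √((-1.350·111.32)² + (0.158·62.72)²) = √(22584.67952 + 98.20334) = 150.608 km
8: √((-0.179·111.32)² + (-1.212·62.72)²) = √(397.05663 + 5778.52956) = 78.585 km
9: √((0.774·111.32)² + (-0.054·62.72)²) = √(7423.83510 + 11.47096) = 86.228 km
10: √((-1.403·111.32)² + (-1.322·62.72)²) = √(24392.80463 + 6875.03652) = 176.827 km
11: √((-1.401·111.32)² + (-1.241·62.72)²) = √(24323.30949 + 6058.36817) = 174.303 km
12: √((-0.402·111.32)² + (-0.125·62.72)²) = √(2002.61978 + 61.46560) = 45.432 km
Threshold 69 km: 12 (45.432 km), 6 (61.221 km), 5 (67.865 km) are within range.

12, 6, 5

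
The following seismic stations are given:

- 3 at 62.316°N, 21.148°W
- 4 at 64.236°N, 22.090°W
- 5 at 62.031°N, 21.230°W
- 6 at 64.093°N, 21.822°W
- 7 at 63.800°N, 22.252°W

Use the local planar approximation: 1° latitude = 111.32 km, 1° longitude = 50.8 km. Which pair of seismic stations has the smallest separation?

Pairwise distances:
3–4: √((1.920·111.32)² + (-0.942·50.8)²) = √(45682.39374 + 2289.96703) = 219.026 km
3–5: √((-0.285·111.32)² + (-0.082·50.8)²) = √(1006.55177 + 17.35222) = 31.998 km
3–6: √((1.777·111.32)² + (-0.674·50.8)²) = √(39131.02743 + 1172.32282) = 200.757 km
3–7: √((1.484·111.32)² + (-1.104·50.8)²) = √(27290.66995 + 3145.32532) = 174.459 km
4–5: √((-2.205·111.32)² + (0.860·50.8)²) = √(60250.90615 + 1908.64134) = 249.318 km
4–6: √((-0.143·111.32)² + (0.268·50.8)²) = √(253.40692 + 185.35189) = 20.947 km
4–7: √((-0.436·111.32)² + (-0.162·50.8)²) = √(2355.69670 + 67.72632) = 49.228 km
5–6: √((2.062·111.32)² + (-0.592·50.8)²) = √(52689.45631 + 904.42142) = 231.504 km
5–7: √((1.769·111.32)² + (-1.022·50.8)²) = √(38779.48713 + 2695.43719) = 203.654 km
6–7: √((-0.293·111.32)² + (-0.430·50.8)²) = √(1063.85303 + 477.16034) = 39.256 km
Closest pair: 4–6 at 20.947 km.

4 and 6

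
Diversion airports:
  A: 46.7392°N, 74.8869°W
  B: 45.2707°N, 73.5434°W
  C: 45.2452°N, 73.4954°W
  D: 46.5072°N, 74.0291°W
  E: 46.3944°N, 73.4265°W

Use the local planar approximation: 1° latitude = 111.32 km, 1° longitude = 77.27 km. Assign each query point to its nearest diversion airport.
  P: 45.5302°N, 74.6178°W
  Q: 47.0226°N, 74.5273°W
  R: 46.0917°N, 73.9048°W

P→B; Q→A; R→D

P at 45.5302°N, 74.6178°W:
  A: 136.1827 km
  B: 87.9012 km
  C: 92.3486 km
  D: 117.8893 km
  E: 133.1484 km
  → nearest: B (87.9012 km)
Q at 47.0226°N, 74.5273°W:
  A: 42.0400 km
  B: 209.3163 km
  C: 213.3221 km
  D: 69.0923 km
  E: 110.1153 km
  → nearest: A (42.0400 km)
R at 46.0917°N, 73.9048°W:
  A: 104.6628 km
  B: 95.5648 km
  C: 99.4006 km
  D: 47.2402 km
  E: 50.0137 km
  → nearest: D (47.2402 km)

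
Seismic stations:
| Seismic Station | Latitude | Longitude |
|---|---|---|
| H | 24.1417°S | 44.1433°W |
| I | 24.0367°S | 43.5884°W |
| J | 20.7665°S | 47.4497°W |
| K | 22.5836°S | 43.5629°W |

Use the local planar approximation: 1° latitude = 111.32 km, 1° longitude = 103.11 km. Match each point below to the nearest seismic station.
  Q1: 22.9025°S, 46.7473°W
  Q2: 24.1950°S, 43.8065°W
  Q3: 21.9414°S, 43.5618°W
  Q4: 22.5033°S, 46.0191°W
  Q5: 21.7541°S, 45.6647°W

Q1→J; Q2→I; Q3→K; Q4→J; Q5→J

Q1 at 22.9025°S, 46.7473°W:
  H: √((-1.2392·111.32)² + (2.6040·103.11)²) = √(19029.580075 + 72091.412282) = 301.8625 km
  I: √((-1.1342·111.32)² + (3.1589·103.11)²) = √(15941.371444 + 106089.726402) = 349.3295 km
  J: √((2.1360·111.32)² + (-0.7024·103.11)²) = √(56539.100131 + 5245.302986) = 248.5647 km
  K: √((0.3189·111.32)² + (3.1844·103.11)²) = √(1260.246308 + 107809.443485) = 330.2570 km
  → nearest: J (248.5647 km)
Q2 at 24.1950°S, 43.8065°W:
  H: √((0.0533·111.32)² + (-0.3368·103.11)²) = √(35.204713 + 1205.995645) = 35.2307 km
  I: √((0.1583·111.32)² + (0.2181·103.11)²) = √(310.533333 + 505.723232) = 28.5702 km
  J: √((3.4285·111.32)² + (-3.6432·103.11)²) = √(145664.828859 + 141113.186958) = 535.5166 km
  K: √((1.6114·111.32)² + (0.2436·103.11)²) = √(32177.560382 + 630.893629) = 181.1310 km
  → nearest: I (28.5702 km)
Q3 at 21.9414°S, 43.5618°W:
  H: √((-2.2003·111.32)² + (-0.5815·103.11)²) = √(59994.327959 + 3595.017525) = 252.1693 km
  I: √((-2.0953·111.32)² + (-0.0266·103.11)²) = √(54405.000835 + 7.522546) = 233.2649 km
  J: √((1.1749·111.32)² + (-3.8879·103.11)²) = √(17105.989571 + 160705.872011) = 421.6774 km
  K: √((-0.6422·111.32)² + (-0.0011·103.11)²) = √(5110.777778 + 0.012864) = 71.4898 km
  → nearest: K (71.4898 km)
Q4 at 22.5033°S, 46.0191°W:
  H: √((-1.6384·111.32)² + (1.8758·103.11)²) = √(33264.903960 + 37408.874047) = 265.8454 km
  I: √((-1.5334·111.32)² + (2.4307·103.11)²) = √(29137.837247 + 62815.134741) = 303.2375 km
  J: √((1.7368·111.32)² + (-1.4306·103.11)²) = √(37380.578328 + 21758.954054) = 243.1862 km
  K: √((-0.0803·111.32)² + (2.4562·103.11)²) = √(79.905649 + 64140.010660) = 253.4165 km
  → nearest: J (243.1862 km)
Q5 at 21.7541°S, 45.6647°W:
  H: √((-2.3876·111.32)² + (1.5214·103.11)²) = √(70643.065324 + 24608.684454) = 308.6288 km
  I: √((-2.2826·111.32)² + (2.0763·103.11)²) = √(64566.318063 + 45833.369024) = 332.2645 km
  J: √((0.9876·111.32)² + (-1.7850·103.11)²) = √(12086.722684 + 33874.899437) = 214.3866 km
  K: √((-0.8295·111.32)² + (2.1018·103.11)²) = √(8526.664519 + 46966.083849) = 235.5690 km
  → nearest: J (214.3866 km)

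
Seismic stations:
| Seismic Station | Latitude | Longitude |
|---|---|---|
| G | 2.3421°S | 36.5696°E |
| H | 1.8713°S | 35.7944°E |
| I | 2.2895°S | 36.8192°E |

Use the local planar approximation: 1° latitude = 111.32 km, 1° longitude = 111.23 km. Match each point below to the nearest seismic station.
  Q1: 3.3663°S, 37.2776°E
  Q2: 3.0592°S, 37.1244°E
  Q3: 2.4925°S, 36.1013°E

Q1 at 3.3663°S, 37.2776°E:
  G: 138.5672 km
  H: 234.3372 km
  I: 130.2629 km
  → nearest: I (130.2629 km)
Q2 at 3.0592°S, 37.1244°E:
  G: 100.8990 km
  H: 198.4229 km
  I: 92.1629 km
  → nearest: I (92.1629 km)
Q3 at 2.4925°S, 36.1013°E:
  G: 54.7136 km
  H: 77.1187 km
  I: 82.9880 km
  → nearest: G (54.7136 km)

Q1→I; Q2→I; Q3→G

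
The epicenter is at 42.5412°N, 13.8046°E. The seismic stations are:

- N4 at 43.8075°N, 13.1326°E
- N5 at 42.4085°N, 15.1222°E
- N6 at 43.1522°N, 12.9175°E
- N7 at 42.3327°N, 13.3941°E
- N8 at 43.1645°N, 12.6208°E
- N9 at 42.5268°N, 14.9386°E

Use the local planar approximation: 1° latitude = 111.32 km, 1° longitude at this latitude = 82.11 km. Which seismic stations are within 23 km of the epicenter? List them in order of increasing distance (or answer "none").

none

Distances from 42.5412°N, 13.8046°E:
N4: 151.3790 km
N5: 109.1920 km
N6: 99.6588 km
N7: 40.9246 km
N8: 119.4260 km
N9: 93.1265 km
Threshold 23 km: none within range.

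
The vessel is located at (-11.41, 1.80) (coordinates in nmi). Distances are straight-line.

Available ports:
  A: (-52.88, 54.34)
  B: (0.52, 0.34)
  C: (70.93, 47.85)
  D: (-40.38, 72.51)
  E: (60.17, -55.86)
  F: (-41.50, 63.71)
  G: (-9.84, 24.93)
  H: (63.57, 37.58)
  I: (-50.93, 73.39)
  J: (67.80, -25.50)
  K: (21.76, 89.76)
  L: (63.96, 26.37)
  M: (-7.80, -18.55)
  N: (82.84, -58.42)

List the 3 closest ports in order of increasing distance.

Distances from (-11.41, 1.80):
A: 66.93 nmi
B: 12.02 nmi
C: 94.34 nmi
D: 76.41 nmi
E: 91.92 nmi
F: 68.83 nmi
G: 23.18 nmi
H: 83.08 nmi
I: 81.77 nmi
J: 83.78 nmi
K: 94.01 nmi
L: 79.27 nmi
M: 20.67 nmi
N: 111.85 nmi
Sorted: B (12.02 nmi) < M (20.67 nmi) < G (23.18 nmi) < A (66.93 nmi) < F (68.83 nmi) < …

B, M, G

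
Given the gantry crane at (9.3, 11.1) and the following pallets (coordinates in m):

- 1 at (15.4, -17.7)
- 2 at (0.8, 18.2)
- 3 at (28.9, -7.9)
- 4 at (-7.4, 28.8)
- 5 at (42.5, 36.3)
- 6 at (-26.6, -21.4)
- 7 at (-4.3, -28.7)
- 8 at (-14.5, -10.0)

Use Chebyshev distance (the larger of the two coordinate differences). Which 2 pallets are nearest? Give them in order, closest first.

Distances from (9.3, 11.1):
1: 28.8 m
2: 8.5 m
3: 19.6 m
4: 17.7 m
5: 33.2 m
6: 35.9 m
7: 39.8 m
8: 23.8 m
Sorted: 2 (8.5 m) < 4 (17.7 m) < 3 (19.6 m) < 8 (23.8 m) < …

2, 4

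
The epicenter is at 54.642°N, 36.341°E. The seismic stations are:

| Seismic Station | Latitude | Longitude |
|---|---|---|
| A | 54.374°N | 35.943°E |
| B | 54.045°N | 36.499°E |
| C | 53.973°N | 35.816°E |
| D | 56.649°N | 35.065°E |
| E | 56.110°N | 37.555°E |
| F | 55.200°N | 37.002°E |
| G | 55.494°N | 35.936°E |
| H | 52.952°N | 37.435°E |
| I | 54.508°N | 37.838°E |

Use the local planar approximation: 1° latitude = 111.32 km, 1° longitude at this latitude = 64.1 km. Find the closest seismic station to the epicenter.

Distances from 54.642°N, 36.341°E:
A: 39.254 km
B: 67.225 km
C: 81.723 km
D: 237.920 km
E: 181.000 km
F: 75.191 km
G: 98.333 km
H: 200.775 km
I: 97.110 km
Minimum: A at 39.254 km.

A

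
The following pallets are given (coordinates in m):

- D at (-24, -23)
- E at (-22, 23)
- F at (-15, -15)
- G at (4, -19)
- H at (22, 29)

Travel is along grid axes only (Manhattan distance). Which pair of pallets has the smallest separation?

D and F

Pairwise distances:
D–E: 48 m
D–F: 17 m
D–G: 32 m
D–H: 98 m
E–F: 45 m
E–G: 68 m
E–H: 50 m
F–G: 23 m
F–H: 81 m
G–H: 66 m
Closest pair: D–F at 17 m.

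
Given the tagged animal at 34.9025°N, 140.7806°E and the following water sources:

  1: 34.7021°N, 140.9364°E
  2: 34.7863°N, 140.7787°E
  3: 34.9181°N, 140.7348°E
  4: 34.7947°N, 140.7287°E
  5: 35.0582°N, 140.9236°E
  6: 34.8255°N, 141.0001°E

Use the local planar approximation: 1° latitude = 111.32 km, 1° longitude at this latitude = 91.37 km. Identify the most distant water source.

1

Distances from 34.9025°N, 140.7806°E:
1: 26.4635 km
2: 12.9365 km
3: 4.5308 km
4: 12.9033 km
5: 21.7056 km
6: 21.8107 km
Maximum: 1 at 26.4635 km.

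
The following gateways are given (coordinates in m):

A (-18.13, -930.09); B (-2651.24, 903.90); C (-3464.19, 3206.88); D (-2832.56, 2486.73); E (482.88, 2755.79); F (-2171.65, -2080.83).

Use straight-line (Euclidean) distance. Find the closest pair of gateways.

C and D

Pairwise distances:
A–B: 3208.86 m
A–C: 5384.22 m
A–D: 4426.70 m
A–E: 3719.77 m
A–F: 2441.69 m
B–C: 2442.25 m
B–D: 1593.18 m
B–E: 3640.36 m
B–F: 3023.02 m
C–D: 957.90 m
C–E: 3972.76 m
C–F: 5443.39 m
D–E: 3326.34 m
D–F: 4615.13 m
E–F: 5517.19 m
Closest pair: C–D at 957.90 m.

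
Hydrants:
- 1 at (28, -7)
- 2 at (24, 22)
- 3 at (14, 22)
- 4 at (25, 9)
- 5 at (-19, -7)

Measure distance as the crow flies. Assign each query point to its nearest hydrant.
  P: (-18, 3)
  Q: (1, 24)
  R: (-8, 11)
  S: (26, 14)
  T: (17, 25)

P→5; Q→3; R→5; S→4; T→3

P at (-18, 3):
  1: √((46)² + (-10)²) = √(2116.00000 + 100.00000) = 47.074
  2: √((42)² + (19)²) = √(1764.00000 + 361.00000) = 46.098
  3: √((32)² + (19)²) = √(1024.00000 + 361.00000) = 37.216
  4: √((43)² + (6)²) = √(1849.00000 + 36.00000) = 43.417
  5: √((-1)² + (-10)²) = √(1.00000 + 100.00000) = 10.050
  → nearest: 5 (10.050)
Q at (1, 24):
  1: √((27)² + (-31)²) = √(729.00000 + 961.00000) = 41.110
  2: √((23)² + (-2)²) = √(529.00000 + 4.00000) = 23.087
  3: √((13)² + (-2)²) = √(169.00000 + 4.00000) = 13.153
  4: √((24)² + (-15)²) = √(576.00000 + 225.00000) = 28.302
  5: √((-20)² + (-31)²) = √(400.00000 + 961.00000) = 36.892
  → nearest: 3 (13.153)
R at (-8, 11):
  1: √((36)² + (-18)²) = √(1296.00000 + 324.00000) = 40.249
  2: √((32)² + (11)²) = √(1024.00000 + 121.00000) = 33.838
  3: √((22)² + (11)²) = √(484.00000 + 121.00000) = 24.597
  4: √((33)² + (-2)²) = √(1089.00000 + 4.00000) = 33.061
  5: √((-11)² + (-18)²) = √(121.00000 + 324.00000) = 21.095
  → nearest: 5 (21.095)
S at (26, 14):
  1: √((2)² + (-21)²) = √(4.00000 + 441.00000) = 21.095
  2: √((-2)² + (8)²) = √(4.00000 + 64.00000) = 8.246
  3: √((-12)² + (8)²) = √(144.00000 + 64.00000) = 14.422
  4: √((-1)² + (-5)²) = √(1.00000 + 25.00000) = 5.099
  5: √((-45)² + (-21)²) = √(2025.00000 + 441.00000) = 49.659
  → nearest: 4 (5.099)
T at (17, 25):
  1: √((11)² + (-32)²) = √(121.00000 + 1024.00000) = 33.838
  2: √((7)² + (-3)²) = √(49.00000 + 9.00000) = 7.616
  3: √((-3)² + (-3)²) = √(9.00000 + 9.00000) = 4.243
  4: √((8)² + (-16)²) = √(64.00000 + 256.00000) = 17.889
  5: √((-36)² + (-32)²) = √(1296.00000 + 1024.00000) = 48.166
  → nearest: 3 (4.243)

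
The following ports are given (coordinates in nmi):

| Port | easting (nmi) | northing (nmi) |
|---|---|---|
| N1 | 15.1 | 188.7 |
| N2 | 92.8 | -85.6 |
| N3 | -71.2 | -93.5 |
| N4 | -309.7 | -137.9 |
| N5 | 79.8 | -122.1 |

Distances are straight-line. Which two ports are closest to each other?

Pairwise distances:
N2–N5: √((-13.0)² + (-36.5)²) = √(169.000 + 1332.250) = 38.7 nmi
N3–N5: √((151.0)² + (-28.6)²) = √(22801.000 + 817.960) = 153.7 nmi
N2–N3: √((-164.0)² + (-7.9)²) = √(26896.000 + 62.410) = 164.2 nmi
N3–N4: √((-238.5)² + (-44.4)²) = √(56882.250 + 1971.360) = 242.6 nmi
N1–N2: √((77.7)² + (-274.3)²) = √(6037.290 + 75240.490) = 285.1 nmi
N1–N3: √((-86.3)² + (-282.2)²) = √(7447.690 + 79636.840) = 295.1 nmi
N1–N5: √((64.7)² + (-310.8)²) = √(4186.090 + 96596.640) = 317.5 nmi
N4–N5: √((389.5)² + (15.8)²) = √(151710.250 + 249.640) = 389.8 nmi
N2–N4: √((-402.5)² + (-52.3)²) = √(162006.250 + 2735.290) = 405.9 nmi
N1–N4: √((-324.8)² + (-326.6)²) = √(105495.040 + 106667.560) = 460.6 nmi
Closest pair: N2–N5 at 38.7 nmi.

N2 and N5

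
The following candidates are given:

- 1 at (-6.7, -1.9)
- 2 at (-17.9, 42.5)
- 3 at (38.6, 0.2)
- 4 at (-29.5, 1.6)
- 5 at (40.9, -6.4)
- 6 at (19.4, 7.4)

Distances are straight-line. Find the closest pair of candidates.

3 and 5

Pairwise distances:
1–2: √((-11.2)² + (44.4)²) = √(125.440 + 1971.360) = 45.8
1–3: √((45.3)² + (2.1)²) = √(2052.090 + 4.410) = 45.3
1–4: √((-22.8)² + (3.5)²) = √(519.840 + 12.250) = 23.1
1–5: √((47.6)² + (-4.5)²) = √(2265.760 + 20.250) = 47.8
1–6: √((26.1)² + (9.3)²) = √(681.210 + 86.490) = 27.7
2–3: √((56.5)² + (-42.3)²) = √(3192.250 + 1789.290) = 70.6
2–4: √((-11.6)² + (-40.9)²) = √(134.560 + 1672.810) = 42.5
2–5: √((58.8)² + (-48.9)²) = √(3457.440 + 2391.210) = 76.5
2–6: √((37.3)² + (-35.1)²) = √(1391.290 + 1232.010) = 51.2
3–4: √((-68.1)² + (1.4)²) = √(4637.610 + 1.960) = 68.1
3–5: √((2.3)² + (-6.6)²) = √(5.290 + 43.560) = 7.0
3–6: √((-19.2)² + (7.2)²) = √(368.640 + 51.840) = 20.5
4–5: √((70.4)² + (-8.0)²) = √(4956.160 + 64.000) = 70.9
4–6: √((48.9)² + (5.8)²) = √(2391.210 + 33.640) = 49.2
5–6: √((-21.5)² + (13.8)²) = √(462.250 + 190.440) = 25.5
Closest pair: 3–5 at 7.0.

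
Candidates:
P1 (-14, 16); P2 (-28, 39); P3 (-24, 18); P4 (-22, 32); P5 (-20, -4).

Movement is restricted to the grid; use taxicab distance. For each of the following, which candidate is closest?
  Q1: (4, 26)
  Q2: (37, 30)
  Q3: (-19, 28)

Q1→P1; Q2→P4; Q3→P4

Q1 at (4, 26):
  P1: 28
  P2: 45
  P3: 36
  P4: 32
  P5: 54
  → nearest: P1 (28)
Q2 at (37, 30):
  P1: 65
  P2: 74
  P3: 73
  P4: 61
  P5: 91
  → nearest: P4 (61)
Q3 at (-19, 28):
  P1: 17
  P2: 20
  P3: 15
  P4: 7
  P5: 33
  → nearest: P4 (7)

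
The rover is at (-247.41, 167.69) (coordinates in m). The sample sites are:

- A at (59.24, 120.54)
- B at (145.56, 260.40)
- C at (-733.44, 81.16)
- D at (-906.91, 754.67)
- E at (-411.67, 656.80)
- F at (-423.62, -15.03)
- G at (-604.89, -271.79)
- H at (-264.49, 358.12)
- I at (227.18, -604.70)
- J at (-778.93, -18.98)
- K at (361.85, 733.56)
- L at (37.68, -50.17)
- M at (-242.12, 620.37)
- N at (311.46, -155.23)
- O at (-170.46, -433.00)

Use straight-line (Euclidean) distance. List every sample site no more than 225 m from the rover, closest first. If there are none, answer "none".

H

Distances from (-247.41, 167.69):
A: √((306.65)² + (-47.15)²) = √(94034.2225 + 2223.1225) = 310.25 m
B: √((392.97)² + (92.71)²) = √(154425.4209 + 8595.1441) = 403.76 m
C: √((-486.03)² + (-86.53)²) = √(236225.1609 + 7487.4409) = 493.67 m
D: √((-659.50)² + (586.98)²) = √(434940.2500 + 344545.5204) = 882.88 m
E: √((-164.26)² + (489.11)²) = √(26981.3476 + 239228.5921) = 515.96 m
F: √((-176.21)² + (-182.72)²) = √(31049.9641 + 33386.5984) = 253.84 m
G: √((-357.48)² + (-439.48)²) = √(127791.9504 + 193142.6704) = 566.51 m
H: √((-17.08)² + (190.43)²) = √(291.7264 + 36263.5849) = 191.19 m
I: √((474.59)² + (-772.39)²) = √(225235.6681 + 596586.3121) = 906.54 m
J: √((-531.52)² + (-186.67)²) = √(282513.5104 + 34845.6889) = 563.35 m
K: √((609.26)² + (565.87)²) = √(371197.7476 + 320208.8569) = 831.51 m
L: √((285.09)² + (-217.86)²) = √(81276.3081 + 47462.9796) = 358.80 m
M: √((5.29)² + (452.68)²) = √(27.9841 + 204919.1824) = 452.71 m
N: √((558.87)² + (-322.92)²) = √(312335.6769 + 104277.3264) = 645.46 m
O: √((76.95)² + (-600.69)²) = √(5921.3025 + 360828.4761) = 605.60 m
Threshold 225 m: H (191.19 m) is within range.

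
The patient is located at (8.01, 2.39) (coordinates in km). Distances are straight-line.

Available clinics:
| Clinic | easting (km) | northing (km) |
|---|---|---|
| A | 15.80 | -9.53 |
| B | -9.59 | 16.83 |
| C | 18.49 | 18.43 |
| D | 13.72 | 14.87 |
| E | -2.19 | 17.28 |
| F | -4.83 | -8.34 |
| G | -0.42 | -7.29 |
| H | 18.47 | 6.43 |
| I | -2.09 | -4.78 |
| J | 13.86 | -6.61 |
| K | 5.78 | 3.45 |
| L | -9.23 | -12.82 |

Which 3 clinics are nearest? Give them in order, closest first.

K, J, H

Distances from (8.01, 2.39):
A: √((7.79)² + (-11.92)²) = √(60.6841 + 142.0864) = 14.24 km
B: √((-17.60)² + (14.44)²) = √(309.7600 + 208.5136) = 22.77 km
C: √((10.48)² + (16.04)²) = √(109.8304 + 257.2816) = 19.16 km
D: √((5.71)² + (12.48)²) = √(32.6041 + 155.7504) = 13.72 km
E: √((-10.20)² + (14.89)²) = √(104.0400 + 221.7121) = 18.05 km
F: √((-12.84)² + (-10.73)²) = √(164.8656 + 115.1329) = 16.73 km
G: √((-8.43)² + (-9.68)²) = √(71.0649 + 93.7024) = 12.84 km
H: √((10.46)² + (4.04)²) = √(109.4116 + 16.3216) = 11.21 km
I: √((-10.10)² + (-7.17)²) = √(102.0100 + 51.4089) = 12.39 km
J: √((5.85)² + (-9.00)²) = √(34.2225 + 81.0000) = 10.73 km
K: √((-2.23)² + (1.06)²) = √(4.9729 + 1.1236) = 2.47 km
L: √((-17.24)² + (-15.21)²) = √(297.2176 + 231.3441) = 22.99 km
Sorted: K (2.47 km) < J (10.73 km) < H (11.21 km) < I (12.39 km) < G (12.84 km) < …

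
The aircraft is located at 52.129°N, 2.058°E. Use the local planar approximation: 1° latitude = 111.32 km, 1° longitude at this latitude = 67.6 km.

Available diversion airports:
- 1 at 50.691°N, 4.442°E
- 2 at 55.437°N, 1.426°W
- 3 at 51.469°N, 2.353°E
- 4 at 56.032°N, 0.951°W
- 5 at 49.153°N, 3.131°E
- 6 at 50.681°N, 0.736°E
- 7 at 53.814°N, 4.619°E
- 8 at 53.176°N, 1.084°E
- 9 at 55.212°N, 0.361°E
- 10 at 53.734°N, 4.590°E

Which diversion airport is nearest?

Distances from 52.129°N, 2.058°E:
1: 227.150 km
2: 437.121 km
3: 76.129 km
4: 479.739 km
5: 339.136 km
6: 184.307 km
7: 255.256 km
8: 133.864 km
9: 361.865 km
10: 247.425 km
Minimum: 3 at 76.129 km.

3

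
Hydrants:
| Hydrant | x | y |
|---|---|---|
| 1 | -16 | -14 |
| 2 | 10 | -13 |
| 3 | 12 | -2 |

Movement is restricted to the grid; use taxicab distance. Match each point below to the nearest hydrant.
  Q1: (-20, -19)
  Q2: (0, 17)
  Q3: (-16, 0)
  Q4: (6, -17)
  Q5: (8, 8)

Q1→1; Q2→3; Q3→1; Q4→2; Q5→3

Q1 at (-20, -19):
  1: |4| + |5| = 4 + 5 = 9
  2: |30| + |6| = 30 + 6 = 36
  3: |32| + |17| = 32 + 17 = 49
  → nearest: 1 (9)
Q2 at (0, 17):
  1: |-16| + |-31| = 16 + 31 = 47
  2: |10| + |-30| = 10 + 30 = 40
  3: |12| + |-19| = 12 + 19 = 31
  → nearest: 3 (31)
Q3 at (-16, 0):
  1: |0| + |-14| = 0 + 14 = 14
  2: |26| + |-13| = 26 + 13 = 39
  3: |28| + |-2| = 28 + 2 = 30
  → nearest: 1 (14)
Q4 at (6, -17):
  1: |-22| + |3| = 22 + 3 = 25
  2: |4| + |4| = 4 + 4 = 8
  3: |6| + |15| = 6 + 15 = 21
  → nearest: 2 (8)
Q5 at (8, 8):
  1: |-24| + |-22| = 24 + 22 = 46
  2: |2| + |-21| = 2 + 21 = 23
  3: |4| + |-10| = 4 + 10 = 14
  → nearest: 3 (14)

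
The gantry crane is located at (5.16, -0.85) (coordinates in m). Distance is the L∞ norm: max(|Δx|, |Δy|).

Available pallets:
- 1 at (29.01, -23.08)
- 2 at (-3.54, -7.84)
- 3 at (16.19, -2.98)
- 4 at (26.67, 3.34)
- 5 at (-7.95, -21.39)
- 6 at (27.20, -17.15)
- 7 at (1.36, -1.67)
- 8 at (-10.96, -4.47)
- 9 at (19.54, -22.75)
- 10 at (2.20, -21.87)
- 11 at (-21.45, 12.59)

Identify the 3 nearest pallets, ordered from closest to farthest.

Distances from (5.16, -0.85):
1: 23.85 m
2: 8.70 m
3: 11.03 m
4: 21.51 m
5: 20.54 m
6: 22.04 m
7: 3.80 m
8: 16.12 m
9: 21.90 m
10: 21.02 m
11: 26.61 m
Sorted: 7 (3.80 m) < 2 (8.70 m) < 3 (11.03 m) < 8 (16.12 m) < 5 (20.54 m) < …

7, 2, 3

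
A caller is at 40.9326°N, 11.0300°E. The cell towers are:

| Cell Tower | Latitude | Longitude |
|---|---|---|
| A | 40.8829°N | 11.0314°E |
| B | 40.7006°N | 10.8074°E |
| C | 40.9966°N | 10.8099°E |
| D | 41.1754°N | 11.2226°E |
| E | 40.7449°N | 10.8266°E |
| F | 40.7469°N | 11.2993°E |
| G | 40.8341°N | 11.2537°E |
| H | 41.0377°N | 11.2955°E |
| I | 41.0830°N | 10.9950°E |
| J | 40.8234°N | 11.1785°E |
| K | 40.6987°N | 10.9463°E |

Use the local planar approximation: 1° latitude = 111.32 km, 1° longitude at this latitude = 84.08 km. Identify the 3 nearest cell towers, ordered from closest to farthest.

A, I, J

Distances from 40.9326°N, 11.0300°E:
A: 5.5339 km
B: 31.8950 km
C: 19.8300 km
D: 31.5084 km
E: 27.0012 km
F: 30.6599 km
G: 21.7715 km
H: 25.2034 km
I: 16.9992 km
J: 17.4261 km
K: 26.9720 km
Sorted: A (5.5339 km) < I (16.9992 km) < J (17.4261 km) < C (19.8300 km) < G (21.7715 km) < …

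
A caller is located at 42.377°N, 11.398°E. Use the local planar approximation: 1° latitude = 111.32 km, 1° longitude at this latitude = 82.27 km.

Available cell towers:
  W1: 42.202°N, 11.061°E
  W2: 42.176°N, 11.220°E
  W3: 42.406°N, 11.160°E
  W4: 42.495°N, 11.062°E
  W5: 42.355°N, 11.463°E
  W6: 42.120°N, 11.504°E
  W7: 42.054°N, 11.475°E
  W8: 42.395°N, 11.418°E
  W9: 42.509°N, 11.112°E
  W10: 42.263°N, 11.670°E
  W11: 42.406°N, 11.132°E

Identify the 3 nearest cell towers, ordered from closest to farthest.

Distances from 42.377°N, 11.398°E:
W1: √((-0.175·111.32)² + (-0.337·82.27)²) = √(379.50936 + 768.67507) = 33.885 km
W2: √((-0.201·111.32)² + (-0.178·82.27)²) = √(500.65495 + 214.44849) = 26.741 km
W3: √((0.029·111.32)² + (-0.238·82.27)²) = √(10.42179 + 383.38658) = 19.845 km
W4: √((0.118·111.32)² + (-0.336·82.27)²) = √(172.54819 + 764.11997) = 30.605 km
W5: √((-0.022·111.32)² + (0.065·82.27)²) = √(5.99780 + 28.59629) = 5.882 km
W6: √((-0.257·111.32)² + (0.106·82.27)²) = √(818.48861 + 76.04921) = 29.909 km
W7: √((-0.323·111.32)² + (0.077·82.27)²) = √(1292.85982 + 40.12956) = 36.510 km
W8: √((0.018·111.32)² + (0.020·82.27)²) = √(4.01505 + 2.70734) = 2.593 km
W9: √((0.132·111.32)² + (-0.286·82.27)²) = √(215.92069 + 553.62419) = 27.741 km
W10: √((-0.114·111.32)² + (0.272·82.27)²) = √(161.04828 + 500.74982) = 25.725 km
W11: √((0.029·111.32)² + (-0.266·82.27)²) = √(10.42179 + 478.90158) = 22.121 km
Sorted: W8 (2.593 km) < W5 (5.882 km) < W3 (19.845 km) < W11 (22.121 km) < W10 (25.725 km) < …

W8, W5, W3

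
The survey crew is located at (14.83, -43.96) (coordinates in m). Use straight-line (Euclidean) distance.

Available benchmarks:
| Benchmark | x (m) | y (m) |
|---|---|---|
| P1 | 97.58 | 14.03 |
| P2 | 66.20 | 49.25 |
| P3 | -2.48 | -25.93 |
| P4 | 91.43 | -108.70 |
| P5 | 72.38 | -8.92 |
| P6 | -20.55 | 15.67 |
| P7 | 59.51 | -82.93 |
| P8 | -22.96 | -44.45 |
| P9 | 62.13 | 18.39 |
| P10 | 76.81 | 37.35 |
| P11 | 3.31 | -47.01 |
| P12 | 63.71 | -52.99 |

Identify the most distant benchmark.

P2

Distances from (14.83, -43.96):
P1: √((82.75)² + (57.99)²) = √(6847.5625 + 3362.8401) = 101.05 m
P2: √((51.37)² + (93.21)²) = √(2638.8769 + 8688.1041) = 106.43 m
P3: √((-17.31)² + (18.03)²) = √(299.6361 + 325.0809) = 24.99 m
P4: √((76.60)² + (-64.74)²) = √(5867.5600 + 4191.2676) = 100.29 m
P5: √((57.55)² + (35.04)²) = √(3312.0025 + 1227.8016) = 67.38 m
P6: √((-35.38)² + (59.63)²) = √(1251.7444 + 3555.7369) = 69.34 m
P7: √((44.68)² + (-38.97)²) = √(1996.3024 + 1518.6609) = 59.29 m
P8: √((-37.79)² + (-0.49)²) = √(1428.0841 + 0.2401) = 37.79 m
P9: √((47.30)² + (62.35)²) = √(2237.2900 + 3887.5225) = 78.26 m
P10: √((61.98)² + (81.31)²) = √(3841.5204 + 6611.3161) = 102.24 m
P11: √((-11.52)² + (-3.05)²) = √(132.7104 + 9.3025) = 11.92 m
P12: √((48.88)² + (-9.03)²) = √(2389.2544 + 81.5409) = 49.71 m
Maximum: P2 at 106.43 m.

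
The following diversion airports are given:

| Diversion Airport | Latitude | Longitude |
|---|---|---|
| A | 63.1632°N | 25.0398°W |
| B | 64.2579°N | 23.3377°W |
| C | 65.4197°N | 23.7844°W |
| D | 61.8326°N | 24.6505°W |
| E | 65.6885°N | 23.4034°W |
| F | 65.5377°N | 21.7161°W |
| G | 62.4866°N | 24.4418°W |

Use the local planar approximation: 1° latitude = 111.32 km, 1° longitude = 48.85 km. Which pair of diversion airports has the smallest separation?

Pairwise distances:
A–B: √((1.0947·111.32)² + (1.7021·48.85)²) = √(14850.348019 + 6913.520891) = 147.5258 km
A–C: √((2.2565·111.32)² + (1.2554·48.85)²) = √(63098.214633 + 3760.913845) = 258.5713 km
A–D: √((-1.3306·111.32)² + (0.3893·48.85)²) = √(21940.243012 + 361.657889) = 149.3382 km
A–E: √((2.5253·111.32)² + (1.6364·48.85)²) = √(79026.428100 + 6390.106227) = 292.2611 km
A–F: √((2.3745·111.32)² + (3.3237·48.85)²) = √(69869.999985 + 26361.660964) = 310.2123 km
A–G: √((-0.6766·111.32)² + (0.5980·48.85)²) = √(5672.968632 + 853.358471) = 80.7857 km
B–C: √((1.1618·111.32)² + (-0.4467·48.85)²) = √(16726.656551 + 476.168915) = 131.1595 km
B–D: √((-2.4253·111.32)² + (-1.3128·48.85)²) = √(72891.574083 + 4112.692813) = 277.4964 km
B–E: √((1.4306·111.32)² + (-0.0657·48.85)²) = √(25361.961371 + 10.300537) = 159.2867 km
B–F: √((1.2798·111.32)² + (1.6216·48.85)²) = √(20296.941827 + 6275.041574) = 163.0092 km
B–G: √((-1.7713·111.32)² + (-1.1041·48.85)²) = √(38880.392507 + 2909.014968) = 204.4246 km
C–D: √((-3.5871·111.32)² + (-0.8661·48.85)²) = √(159453.245494 + 1790.050212) = 401.5511 km
C–E: √((0.2688·111.32)² + (0.3810·48.85)²) = √(895.374917 + 346.400960) = 35.2388 km
C–F: √((0.1180·111.32)² + (2.0683·48.85)²) = √(172.548191 + 10208.365239) = 101.8868 km
C–G: √((-2.9331·111.32)² + (-0.6574·48.85)²) = √(106610.538037 + 1031.308354) = 328.0882 km
D–E: √((3.8559·111.32)² + (1.2471·48.85)²) = √(184245.937124 + 3711.348137) = 433.5404 km
D–F: √((3.7051·111.32)² + (2.9344·48.85)²) = √(170116.431230 + 20547.915169) = 436.6513 km
D–G: √((0.6540·111.32)² + (0.2087·48.85)²) = √(5300.317579 + 103.937923) = 73.5136 km
E–F: √((-0.1508·111.32)² + (1.6873·48.85)²) = √(281.805249 + 6793.815509) = 84.1167 km
E–G: √((-3.2019·111.32)² + (-1.0384·48.85)²) = √(127046.271363 + 2573.110844) = 360.0269 km
F–G: √((-3.0511·111.32)² + (-2.7257·48.85)²) = √(115361.070946 + 17729.041004) = 364.8152 km
Closest pair: C–E at 35.2388 km.

C and E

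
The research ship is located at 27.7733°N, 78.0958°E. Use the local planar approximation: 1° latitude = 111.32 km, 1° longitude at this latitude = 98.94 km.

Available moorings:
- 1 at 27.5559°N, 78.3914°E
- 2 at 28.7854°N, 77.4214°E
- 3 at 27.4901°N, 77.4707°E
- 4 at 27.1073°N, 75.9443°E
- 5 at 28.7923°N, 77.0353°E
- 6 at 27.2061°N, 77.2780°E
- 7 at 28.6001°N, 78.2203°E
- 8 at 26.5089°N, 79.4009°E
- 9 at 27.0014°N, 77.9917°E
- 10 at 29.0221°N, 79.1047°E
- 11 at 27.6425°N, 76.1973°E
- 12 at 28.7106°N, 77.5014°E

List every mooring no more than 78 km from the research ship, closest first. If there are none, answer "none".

1, 3

Distances from 27.7733°N, 78.0958°E:
1: √((-0.2174·111.32)² + (0.2956·98.94)²) = √(585.686852 + 855.367355) = 37.9612 km
2: √((1.0121·111.32)² + (-0.6744·98.94)²) = √(12693.846580 + 4452.243774) = 130.9431 km
3: √((-0.2832·111.32)² + (-0.6251·98.94)²) = √(993.877579 + 3825.100145) = 69.4189 km
4: √((-0.6660·111.32)² + (-2.1515·98.94)²) = √(5496.609114 + 45313.385714) = 225.4107 km
5: √((1.0190·111.32)² + (-1.0605·98.94)²) = √(12867.517375 + 11009.438195) = 154.5217 km
6: √((-0.5672·111.32)² + (-0.8178·98.94)²) = √(3986.748502 + 6546.934930) = 102.6337 km
7: √((0.8268·111.32)² + (0.1245·98.94)²) = √(8471.246734 + 151.733863) = 92.8600 km
8: √((-1.2644·111.32)² + (1.3051·98.94)²) = √(19811.409261 + 16673.677278) = 191.0107 km
9: √((-0.7719·111.32)² + (-0.1041·98.94)²) = √(7383.605373 + 106.082873) = 86.5430 km
10: √((1.2488·111.32)² + (1.0089·98.94)²) = √(19325.563917 + 9964.145397) = 171.1424 km
11: √((-0.1308·111.32)² + (-1.8985·98.94)²) = √(212.012703 + 35282.960217) = 188.4011 km
12: √((0.9373·111.32)² + (-0.5944·98.94)²) = √(10886.884849 + 3458.608572) = 119.7727 km
Threshold 78 km: 1 (37.9612 km), 3 (69.4189 km) are within range.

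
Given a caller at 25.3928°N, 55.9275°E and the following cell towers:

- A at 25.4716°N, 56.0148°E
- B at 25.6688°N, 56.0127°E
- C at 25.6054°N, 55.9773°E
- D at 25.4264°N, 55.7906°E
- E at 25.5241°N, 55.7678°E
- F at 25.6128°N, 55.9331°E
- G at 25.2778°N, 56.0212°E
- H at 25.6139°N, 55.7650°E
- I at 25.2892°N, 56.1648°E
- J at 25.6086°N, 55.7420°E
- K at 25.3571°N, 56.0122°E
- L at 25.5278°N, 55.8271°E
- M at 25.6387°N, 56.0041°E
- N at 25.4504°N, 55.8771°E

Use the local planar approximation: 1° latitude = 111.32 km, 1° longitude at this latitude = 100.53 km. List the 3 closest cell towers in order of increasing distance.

Distances from 25.3928°N, 55.9275°E:
A: √((0.0788·111.32)² + (0.0873·100.53)²) = √(76.948265 + 77.022898) = 12.4085 km
B: √((0.2760·111.32)² + (0.0852·100.53)²) = √(943.983839 + 73.361897) = 31.8959 km
C: √((0.2126·111.32)² + (0.0498·100.53)²) = √(560.109470 + 25.063981) = 24.1904 km
D: √((0.0336·111.32)² + (-0.1369·100.53)²) = √(13.990233 + 189.407975) = 14.2618 km
E: √((0.1313·111.32)² + (-0.1597·100.53)²) = √(213.636693 + 257.751498) = 21.7115 km
F: √((0.2200·111.32)² + (0.0056·100.53)²) = √(599.779692 + 0.316933) = 24.4969 km
G: √((-0.1150·111.32)² + (0.0937·100.53)²) = √(163.886083 + 88.730013) = 15.8939 km
H: √((0.2211·111.32)² + (-0.1625·100.53)²) = √(605.792484 + 266.868980) = 29.5408 km
I: √((-0.1036·111.32)² + (0.2373·100.53)²) = √(133.004369 + 569.097715) = 26.4972 km
J: √((0.2158·111.32)² + (-0.1855·100.53)²) = √(577.097610 + 347.759652) = 30.4115 km
K: √((-0.0357·111.32)² + (0.0847·100.53)²) = √(15.793662 + 72.503369) = 9.3966 km
L: √((0.1350·111.32)² + (-0.1004·100.53)²) = √(225.846795 + 101.872928) = 18.1030 km
M: √((0.2459·111.32)² + (0.0766·100.53)²) = √(749.313320 + 59.299210) = 28.4361 km
N: √((0.0576·111.32)² + (-0.0504·100.53)²) = √(41.114154 + 25.671570) = 8.1723 km
Sorted: N (8.1723 km) < K (9.3966 km) < A (12.4085 km) < D (14.2618 km) < G (15.8939 km) < …

N, K, A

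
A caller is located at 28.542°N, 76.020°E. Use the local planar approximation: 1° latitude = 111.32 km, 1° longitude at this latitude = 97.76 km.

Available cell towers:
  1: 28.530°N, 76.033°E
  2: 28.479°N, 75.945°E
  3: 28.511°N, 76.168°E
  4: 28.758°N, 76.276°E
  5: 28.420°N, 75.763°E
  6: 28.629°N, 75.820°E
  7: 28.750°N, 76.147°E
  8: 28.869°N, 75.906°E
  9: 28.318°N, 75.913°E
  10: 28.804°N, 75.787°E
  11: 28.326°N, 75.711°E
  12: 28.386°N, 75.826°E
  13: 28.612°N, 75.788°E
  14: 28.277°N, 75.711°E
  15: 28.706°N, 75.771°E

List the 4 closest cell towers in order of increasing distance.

Distances from 28.542°N, 76.020°E:
1: 1.844 km
2: 10.146 km
3: 14.874 km
4: 34.706 km
5: 28.560 km
6: 21.819 km
7: 26.273 km
8: 38.069 km
9: 27.041 km
10: 37.007 km
11: 38.609 km
12: 25.715 km
13: 23.982 km
14: 42.223 km
15: 30.428 km
Sorted: 1 (1.844 km) < 2 (10.146 km) < 3 (14.874 km) < 6 (21.819 km) < 13 (23.982 km) < 12 (25.715 km) < …

1, 2, 3, 6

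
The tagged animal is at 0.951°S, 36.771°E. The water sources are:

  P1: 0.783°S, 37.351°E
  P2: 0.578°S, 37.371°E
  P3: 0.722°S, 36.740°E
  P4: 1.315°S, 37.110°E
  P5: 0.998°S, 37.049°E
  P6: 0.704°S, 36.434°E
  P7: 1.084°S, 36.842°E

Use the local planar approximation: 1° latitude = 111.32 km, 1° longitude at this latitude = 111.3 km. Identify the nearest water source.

Distances from 0.951°S, 36.771°E:
P1: √((0.168·111.32)² + (0.580·111.3)²) = √(349.75583 + 4167.21892) = 67.208 km
P2: √((0.373·111.32)² + (0.600·111.3)²) = √(1724.10638 + 4459.56840) = 78.636 km
P3: √((0.229·111.32)² + (-0.031·111.3)²) = √(649.85634 + 11.90457) = 25.725 km
P4: √((-0.364·111.32)² + (0.339·111.3)²) = √(1641.90930 + 1423.60572) = 55.367 km
P5: √((-0.047·111.32)² + (0.278·111.3)²) = √(27.37424 + 957.37023) = 31.381 km
P6: √((0.247·111.32)² + (-0.337·111.3)²) = √(756.03222 + 1406.85757) = 46.507 km
P7: √((-0.133·111.32)² + (0.071·111.3)²) = √(219.20461 + 62.44635) = 16.782 km
Minimum: P7 at 16.782 km.

P7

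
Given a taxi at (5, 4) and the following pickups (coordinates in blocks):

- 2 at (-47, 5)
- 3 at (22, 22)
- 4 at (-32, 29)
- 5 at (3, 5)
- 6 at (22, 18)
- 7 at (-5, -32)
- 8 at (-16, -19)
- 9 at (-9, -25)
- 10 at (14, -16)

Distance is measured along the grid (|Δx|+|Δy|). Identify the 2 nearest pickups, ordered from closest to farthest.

5, 10

Distances from (5, 4):
2: |-52| + |1| = 52 + 1 = 53 blocks
3: |17| + |18| = 17 + 18 = 35 blocks
4: |-37| + |25| = 37 + 25 = 62 blocks
5: |-2| + |1| = 2 + 1 = 3 blocks
6: |17| + |14| = 17 + 14 = 31 blocks
7: |-10| + |-36| = 10 + 36 = 46 blocks
8: |-21| + |-23| = 21 + 23 = 44 blocks
9: |-14| + |-29| = 14 + 29 = 43 blocks
10: |9| + |-20| = 9 + 20 = 29 blocks
Sorted: 5 (3 blocks) < 10 (29 blocks) < 6 (31 blocks) < 3 (35 blocks) < …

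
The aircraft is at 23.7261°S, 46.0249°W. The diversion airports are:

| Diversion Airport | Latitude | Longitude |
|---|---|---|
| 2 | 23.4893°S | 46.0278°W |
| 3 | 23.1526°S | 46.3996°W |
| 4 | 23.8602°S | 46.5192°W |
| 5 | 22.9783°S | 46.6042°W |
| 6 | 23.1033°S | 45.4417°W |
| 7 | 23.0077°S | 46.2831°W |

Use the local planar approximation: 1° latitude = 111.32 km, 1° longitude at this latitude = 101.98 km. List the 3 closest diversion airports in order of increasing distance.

Distances from 23.7261°S, 46.0249°W:
2: √((0.2368·111.32)² + (-0.0029·101.98)²) = √(694.879967 + 0.087463) = 26.3622 km
3: √((0.5735·111.32)² + (-0.3747·101.98)²) = √(4075.803518 + 1460.149760) = 74.4040 km
4: √((-0.1341·111.32)² + (-0.4943·101.98)²) = √(222.845542 + 2541.038447) = 52.5727 km
5: √((0.7478·111.32)² + (-0.5793·101.98)²) = √(6929.746008 + 3490.093583) = 102.0776 km
6: √((0.6228·111.32)² + (0.5832·101.98)²) = √(4806.662211 + 3537.244222) = 91.3450 km
7: √((0.7184·111.32)² + (-0.2582·101.98)²) = √(6395.566848 + 693.333989) = 84.1956 km
Sorted: 2 (26.3622 km) < 4 (52.5727 km) < 3 (74.4040 km) < 7 (84.1956 km) < 6 (91.3450 km) < …

2, 4, 3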